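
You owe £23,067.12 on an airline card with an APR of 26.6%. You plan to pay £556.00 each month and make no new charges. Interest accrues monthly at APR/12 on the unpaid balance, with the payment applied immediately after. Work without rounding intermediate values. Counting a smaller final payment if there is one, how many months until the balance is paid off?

Monthly rate r = 26.6%/12 = 2.21667% = 0.0221667.
Recurrence: B ← B·(1+r) − £556.00.
Month 1: interest £511.32; balance after payment £23,022.44.
Month 2: interest £510.33; balance after payment £22,976.77.
Closed form: n = −ln(1 − rB₀/P)/ln(1+r) = −ln(0.080358)/ln(1.02217) ≈ 114.997, so the balance reaches zero during payment 115.

115 payments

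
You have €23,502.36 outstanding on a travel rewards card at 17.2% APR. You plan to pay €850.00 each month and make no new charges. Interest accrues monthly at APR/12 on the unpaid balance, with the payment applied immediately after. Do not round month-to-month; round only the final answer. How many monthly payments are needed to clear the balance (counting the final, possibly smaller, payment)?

36 months

Monthly rate r = 17.2%/12 = 1.43333% = 0.0143333.
Recurrence: B ← B·(1+r) − €850.00.
Month 1: interest €336.87; balance after payment €22,989.23.
Month 2: interest €329.51; balance after payment €22,468.74.
Closed form: n = −ln(1 − rB₀/P)/ln(1+r) = −ln(0.60369)/ln(1.01433) ≈ 35.463, so the balance reaches zero during payment 36.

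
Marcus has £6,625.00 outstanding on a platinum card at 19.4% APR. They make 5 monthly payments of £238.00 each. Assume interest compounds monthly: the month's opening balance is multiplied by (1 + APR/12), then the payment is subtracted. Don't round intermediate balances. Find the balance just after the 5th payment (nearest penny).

£5,949.01

Monthly rate r = 19.4%/12 = 1.61667% = 0.0161667.
Each month: B ← B·(1+r) − £238.00.
Month 1: interest £107.10; balance after payment £6,494.10.
Month 2: interest £104.99; balance after payment £6,361.09.
Month 3: interest £102.84; balance after payment £6,225.93.
Month 4: interest £100.65; balance after payment £6,088.58.
Month 5: interest £98.43; balance after payment £5,949.01.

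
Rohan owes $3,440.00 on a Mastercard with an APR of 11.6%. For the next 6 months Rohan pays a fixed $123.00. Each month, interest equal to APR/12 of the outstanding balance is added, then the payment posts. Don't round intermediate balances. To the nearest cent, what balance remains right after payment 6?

Monthly rate r = 11.6%/12 = 0.966667% = 0.00966667.
Each month: B ← B·(1+r) − $123.00.
Month 1: interest $33.25; balance after payment $3,350.25.
Month 2: interest $32.39; balance after payment $3,259.64.
Month 3: interest $31.51; balance after payment $3,168.15.
Month 4: interest $30.63; balance after payment $3,075.77.
Month 5: interest $29.73; balance after payment $2,982.51.
Month 6: interest $28.83; balance after payment $2,888.34.

$2,888.34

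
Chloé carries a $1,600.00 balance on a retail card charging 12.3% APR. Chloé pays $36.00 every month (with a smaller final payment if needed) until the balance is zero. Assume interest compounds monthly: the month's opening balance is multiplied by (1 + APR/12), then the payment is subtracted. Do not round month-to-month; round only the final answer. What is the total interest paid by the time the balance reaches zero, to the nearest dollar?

$546

Monthly rate r = 12.3%/12 = 1.025% = 0.01025.
Payoff takes n = ⌈−ln(1 − rB₀/P)/ln(1+r)⌉ = ⌈59.620⌉ = 60 payments; the last is $22.35.
Total paid = 59·$36.00 + $22.35 = $2,146.35.
Total interest = total paid − principal = $2,146.35 − $1,600.00 = $546.35.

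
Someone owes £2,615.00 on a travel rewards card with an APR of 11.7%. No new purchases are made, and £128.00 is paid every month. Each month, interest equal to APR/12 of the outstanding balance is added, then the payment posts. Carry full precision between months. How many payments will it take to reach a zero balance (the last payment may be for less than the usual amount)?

Monthly rate r = 11.7%/12 = 0.975% = 0.00975.
Recurrence: B ← B·(1+r) − £128.00.
Month 1: interest £25.50; balance after payment £2,512.50.
Month 2: interest £24.50; balance after payment £2,408.99.
Closed form: n = −ln(1 − rB₀/P)/ln(1+r) = −ln(0.80081)/ln(1.00975) ≈ 22.894, so the balance reaches zero during payment 23.

23 payments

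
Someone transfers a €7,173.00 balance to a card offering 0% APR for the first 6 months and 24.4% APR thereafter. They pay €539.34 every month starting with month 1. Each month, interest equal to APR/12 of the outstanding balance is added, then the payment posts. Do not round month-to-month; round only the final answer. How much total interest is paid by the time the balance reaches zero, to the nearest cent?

€368.02

Promo months 1–6 at r₀ = 0%/12 = 0; months 7+ at r₁ = 24.4%/12 = 0.0203333.
After month 6 (no interest yet): B = €7,173.00 − 6·€539.34 = €3,936.96.
Then at r₁ with €539.34/mo: n₂ = −ln(1 − r₁·B/P)/ln(1+r₁) ≈ 7.98 → 8 more payments.
Total paid = 13·€539.34 + €529.60 = €7,541.02; interest = €7,541.02 − €7,173.00 = €368.02.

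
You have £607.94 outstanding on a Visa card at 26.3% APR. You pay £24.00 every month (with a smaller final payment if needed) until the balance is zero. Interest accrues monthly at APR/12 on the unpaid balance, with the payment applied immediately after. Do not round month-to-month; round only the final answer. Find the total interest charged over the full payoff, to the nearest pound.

Monthly rate r = 26.3%/12 = 2.19167% = 0.0219167.
Payoff takes n = ⌈−ln(1 − rB₀/P)/ln(1+r)⌉ = ⌈37.364⌉ = 38 payments; the last is £8.80.
Total paid = 37·£24.00 + £8.80 = £896.80.
Total interest = total paid − principal = £896.80 − £607.94 = £288.86.

£289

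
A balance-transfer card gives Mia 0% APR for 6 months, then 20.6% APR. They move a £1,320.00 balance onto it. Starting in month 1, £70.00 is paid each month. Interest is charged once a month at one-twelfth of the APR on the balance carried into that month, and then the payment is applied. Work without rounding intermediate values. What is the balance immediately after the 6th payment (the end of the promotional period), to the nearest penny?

£900.00

Promo months 1–6 at r₀ = 0%/12 = 0; months 7+ at r₁ = 20.6%/12 = 0.0171667.
After month 6 (no interest yet): B = £1,320.00 − 6·£70.00 = £900.00.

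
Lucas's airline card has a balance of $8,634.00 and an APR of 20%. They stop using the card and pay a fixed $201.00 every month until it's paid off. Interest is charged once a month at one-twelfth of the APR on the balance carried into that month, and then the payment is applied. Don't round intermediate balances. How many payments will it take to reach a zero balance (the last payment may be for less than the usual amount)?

Monthly rate r = 20%/12 = 1.66667% = 0.0166667.
Recurrence: B ← B·(1+r) − $201.00.
Month 1: interest $143.90; balance after payment $8,576.90.
Month 2: interest $142.95; balance after payment $8,518.85.
Closed form: n = −ln(1 − rB₀/P)/ln(1+r) = −ln(0.28408)/ln(1.01667) ≈ 76.138, so the balance reaches zero during payment 77.

77 months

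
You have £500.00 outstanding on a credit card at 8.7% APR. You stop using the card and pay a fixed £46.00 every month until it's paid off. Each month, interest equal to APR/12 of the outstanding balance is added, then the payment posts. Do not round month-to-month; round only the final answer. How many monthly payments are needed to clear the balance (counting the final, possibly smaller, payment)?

12 months

Monthly rate r = 8.7%/12 = 0.725% = 0.00725.
Recurrence: B ← B·(1+r) − £46.00.
Month 1: interest £3.62; balance after payment £457.62.
Month 2: interest £3.32; balance after payment £414.94.
Closed form: n = −ln(1 − rB₀/P)/ln(1+r) = −ln(0.9212)/ln(1.00725) ≈ 11.363, so the balance reaches zero during payment 12.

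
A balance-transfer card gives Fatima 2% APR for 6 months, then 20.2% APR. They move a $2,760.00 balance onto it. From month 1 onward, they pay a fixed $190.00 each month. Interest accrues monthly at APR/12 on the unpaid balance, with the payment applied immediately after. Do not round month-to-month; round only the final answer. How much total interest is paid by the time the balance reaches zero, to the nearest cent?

$170.86

Promo months 1–6 at r₀ = 2%/12 = 0.00166667; months 7+ at r₁ = 20.2%/12 = 0.0168333.
After month 6: iterate B ← B·(1+r₀) − $190.00 for 6 months → $1,642.95.
Then at r₁ with $190.00/mo: n₂ = −ln(1 − r₁·B/P)/ln(1+r₁) ≈ 9.42 → 10 more payments.
Total paid = 15·$190.00 + $80.86 = $2,930.86; interest = $2,930.86 − $2,760.00 = $170.86.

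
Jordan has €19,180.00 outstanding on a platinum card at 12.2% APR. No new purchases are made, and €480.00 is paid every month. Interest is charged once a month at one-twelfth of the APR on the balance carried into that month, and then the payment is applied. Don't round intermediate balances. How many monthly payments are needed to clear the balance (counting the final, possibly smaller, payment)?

Monthly rate r = 12.2%/12 = 1.01667% = 0.0101667.
Recurrence: B ← B·(1+r) − €480.00.
Month 1: interest €195.00; balance after payment €18,895.00.
Month 2: interest €192.10; balance after payment €18,607.10.
Closed form: n = −ln(1 − rB₀/P)/ln(1+r) = −ln(0.59376)/ln(1.01017) ≈ 51.534, so the balance reaches zero during payment 52.

52 months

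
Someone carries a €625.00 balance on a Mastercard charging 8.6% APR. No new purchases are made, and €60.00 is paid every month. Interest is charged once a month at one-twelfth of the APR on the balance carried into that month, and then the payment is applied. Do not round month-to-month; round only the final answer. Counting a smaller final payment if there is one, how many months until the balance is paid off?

11 months

Monthly rate r = 8.6%/12 = 0.716667% = 0.00716667.
Recurrence: B ← B·(1+r) − €60.00.
Month 1: interest €4.48; balance after payment €569.48.
Month 2: interest €4.08; balance after payment €513.56.
Closed form: n = −ln(1 − rB₀/P)/ln(1+r) = −ln(0.92535)/ln(1.00717) ≈ 10.865, so the balance reaches zero during payment 11.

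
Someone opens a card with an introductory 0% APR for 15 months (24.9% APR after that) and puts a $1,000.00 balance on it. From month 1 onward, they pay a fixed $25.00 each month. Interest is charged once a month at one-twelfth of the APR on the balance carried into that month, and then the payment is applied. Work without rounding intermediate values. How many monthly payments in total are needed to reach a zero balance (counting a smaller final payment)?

Promo months 1–15 at r₀ = 0%/12 = 0; months 16+ at r₁ = 24.9%/12 = 0.02075.
After month 15 (no interest yet): B = $1,000.00 − 15·$25.00 = $625.00.
Then at r₁ with $25.00/mo: n₂ = −ln(1 − r₁·B/P)/ln(1+r₁) ≈ 35.61 → 36 more payments.

51 months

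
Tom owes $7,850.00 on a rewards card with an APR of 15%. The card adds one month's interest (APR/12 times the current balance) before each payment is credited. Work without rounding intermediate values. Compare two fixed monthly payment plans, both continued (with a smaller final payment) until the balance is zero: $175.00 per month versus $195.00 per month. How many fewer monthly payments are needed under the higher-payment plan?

Monthly rate r = 15%/12 = 1.25% = 0.0125.
At $175.00/mo: n = ⌈−ln(1 − rB₀/P)/ln(1+r)⌉ = 67 payments (last $38.49); total interest = total paid − $7,850.00 = $3,738.49.
At $195.00/mo: 57 payments (last $61.75); total interest $3,131.75.
Payments saved = 67 − 57 = 10.

10 fewer payments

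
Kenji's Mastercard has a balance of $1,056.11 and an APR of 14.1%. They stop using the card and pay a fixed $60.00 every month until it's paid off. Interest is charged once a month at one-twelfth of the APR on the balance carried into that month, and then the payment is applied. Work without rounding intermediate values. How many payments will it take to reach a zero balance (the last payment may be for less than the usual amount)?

Monthly rate r = 14.1%/12 = 1.175% = 0.01175.
Recurrence: B ← B·(1+r) − $60.00.
Month 1: interest $12.41; balance after payment $1,008.52.
Month 2: interest $11.85; balance after payment $960.37.
Closed form: n = −ln(1 − rB₀/P)/ln(1+r) = −ln(0.79318)/ln(1.01175) ≈ 19.835, so the balance reaches zero during payment 20.

20 payments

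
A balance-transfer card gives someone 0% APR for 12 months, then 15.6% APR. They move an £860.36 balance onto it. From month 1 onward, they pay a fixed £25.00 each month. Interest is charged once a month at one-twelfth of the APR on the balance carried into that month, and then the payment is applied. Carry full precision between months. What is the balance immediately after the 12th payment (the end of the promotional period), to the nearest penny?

£560.36

Promo months 1–12 at r₀ = 0%/12 = 0; months 13+ at r₁ = 15.6%/12 = 0.013.
After month 12 (no interest yet): B = £860.36 − 12·£25.00 = £560.36.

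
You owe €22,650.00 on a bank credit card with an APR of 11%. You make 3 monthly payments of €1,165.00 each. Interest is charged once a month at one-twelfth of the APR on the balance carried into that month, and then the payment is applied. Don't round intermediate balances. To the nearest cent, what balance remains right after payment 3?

€19,751.47

Monthly rate r = 11%/12 = 0.916667% = 0.00916667.
Each month: B ← B·(1+r) − €1,165.00.
Month 1: interest €207.62; balance after payment €21,692.62.
Month 2: interest €198.85; balance after payment €20,726.47.
Month 3: interest €189.99; balance after payment €19,751.47.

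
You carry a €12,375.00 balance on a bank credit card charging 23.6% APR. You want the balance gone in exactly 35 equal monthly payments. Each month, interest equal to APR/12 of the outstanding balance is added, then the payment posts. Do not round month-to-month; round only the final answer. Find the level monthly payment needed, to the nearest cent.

Monthly rate r = 23.6%/12 = 1.96667% = 0.0196667.
Level-payment amortization: P = B₀·r / (1 − (1+r)^(−n)) = 12375.00·0.0196667 / (1 − 1.01967^(−35)).
Denominator 1 − (1+r)^(−35) = 0.494219338.
P = 243.375 / 0.494219338 ≈ 492.44.

€492.44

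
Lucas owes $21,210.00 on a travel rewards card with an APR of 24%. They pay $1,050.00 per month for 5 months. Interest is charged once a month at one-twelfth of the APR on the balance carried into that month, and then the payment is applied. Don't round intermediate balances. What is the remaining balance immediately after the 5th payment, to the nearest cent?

$17,953.31

Monthly rate r = 24%/12 = 2% = 0.02.
Each month: B ← B·(1+r) − $1,050.00.
Month 1: interest $424.20; balance after payment $20,584.20.
Month 2: interest $411.68; balance after payment $19,945.88.
Month 3: interest $398.92; balance after payment $19,294.80.
Month 4: interest $385.90; balance after payment $18,630.70.
Month 5: interest $372.61; balance after payment $17,953.31.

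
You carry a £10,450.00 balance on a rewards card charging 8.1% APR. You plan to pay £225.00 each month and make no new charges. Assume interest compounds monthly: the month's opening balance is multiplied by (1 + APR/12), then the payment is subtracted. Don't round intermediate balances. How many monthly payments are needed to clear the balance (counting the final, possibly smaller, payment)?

Monthly rate r = 8.1%/12 = 0.675% = 0.00675.
Recurrence: B ← B·(1+r) − £225.00.
Month 1: interest £70.54; balance after payment £10,295.54.
Month 2: interest £69.49; balance after payment £10,140.03.
Closed form: n = −ln(1 − rB₀/P)/ln(1+r) = −ln(0.6865)/ln(1.00675) ≈ 55.914, so the balance reaches zero during payment 56.

56 payments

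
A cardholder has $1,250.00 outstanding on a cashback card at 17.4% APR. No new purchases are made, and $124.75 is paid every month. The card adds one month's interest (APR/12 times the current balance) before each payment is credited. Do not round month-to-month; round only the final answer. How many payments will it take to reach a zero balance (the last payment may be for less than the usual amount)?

11 months

Monthly rate r = 17.4%/12 = 1.45% = 0.0145.
Recurrence: B ← B·(1+r) − $124.75.
Month 1: interest $18.12; balance after payment $1,143.38.
Month 2: interest $16.58; balance after payment $1,035.20.
Closed form: n = −ln(1 − rB₀/P)/ln(1+r) = −ln(0.85471)/ln(1.0145) ≈ 10.905, so the balance reaches zero during payment 11.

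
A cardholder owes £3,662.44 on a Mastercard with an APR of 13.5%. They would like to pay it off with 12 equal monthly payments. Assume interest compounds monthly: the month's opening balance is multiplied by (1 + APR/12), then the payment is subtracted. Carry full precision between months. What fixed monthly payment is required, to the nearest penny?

£327.98

Monthly rate r = 13.5%/12 = 1.125% = 0.01125.
Level-payment amortization: P = B₀·r / (1 − (1+r)^(−n)) = 3662.44·0.01125 / (1 − 1.01125^(−12)).
Denominator 1 − (1+r)^(−12) = 0.125625297.
P = 41.2024 / 0.125625297 ≈ 327.98.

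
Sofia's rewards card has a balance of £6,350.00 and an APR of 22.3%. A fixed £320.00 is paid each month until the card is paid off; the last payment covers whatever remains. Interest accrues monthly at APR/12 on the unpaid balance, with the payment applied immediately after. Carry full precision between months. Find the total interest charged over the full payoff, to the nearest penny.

£1,645.77

Monthly rate r = 22.3%/12 = 1.85833% = 0.0185833.
Payoff takes n = ⌈−ln(1 − rB₀/P)/ln(1+r)⌉ = ⌈24.987⌉ = 25 payments; the last is £315.77.
Total paid = 24·£320.00 + £315.77 = £7,995.77.
Total interest = total paid − principal = £7,995.77 − £6,350.00 = £1,645.77.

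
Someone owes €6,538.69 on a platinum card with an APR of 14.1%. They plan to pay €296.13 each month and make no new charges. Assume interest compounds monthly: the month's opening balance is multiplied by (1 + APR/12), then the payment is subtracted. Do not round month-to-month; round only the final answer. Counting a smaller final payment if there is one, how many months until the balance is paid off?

Monthly rate r = 14.1%/12 = 1.175% = 0.01175.
Recurrence: B ← B·(1+r) − €296.13.
Month 1: interest €76.83; balance after payment €6,319.39.
Month 2: interest €74.25; balance after payment €6,097.51.
Closed form: n = −ln(1 − rB₀/P)/ln(1+r) = −ln(0.74055)/ln(1.01175) ≈ 25.712, so the balance reaches zero during payment 26.

26 payments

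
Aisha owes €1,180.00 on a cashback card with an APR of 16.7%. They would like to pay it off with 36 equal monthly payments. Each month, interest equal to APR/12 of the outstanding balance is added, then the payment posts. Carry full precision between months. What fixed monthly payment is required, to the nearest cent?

Monthly rate r = 16.7%/12 = 1.39167% = 0.0139167.
Level-payment amortization: P = B₀·r / (1 − (1+r)^(−n)) = 1180.00·0.0139167 / (1 − 1.01392^(−36)).
Denominator 1 − (1+r)^(−36) = 0.391979016.
P = 16.4217 / 0.391979016 ≈ 41.89.

€41.89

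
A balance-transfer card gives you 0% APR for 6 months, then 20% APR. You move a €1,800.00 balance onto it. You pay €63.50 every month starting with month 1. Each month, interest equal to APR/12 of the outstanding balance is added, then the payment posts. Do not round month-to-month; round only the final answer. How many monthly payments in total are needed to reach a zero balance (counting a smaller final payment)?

35 months

Promo months 1–6 at r₀ = 0%/12 = 0; months 7+ at r₁ = 20%/12 = 0.0166667.
After month 6 (no interest yet): B = €1,800.00 − 6·€63.50 = €1,419.00.
Then at r₁ with €63.50/mo: n₂ = −ln(1 − r₁·B/P)/ln(1+r₁) ≈ 28.19 → 29 more payments.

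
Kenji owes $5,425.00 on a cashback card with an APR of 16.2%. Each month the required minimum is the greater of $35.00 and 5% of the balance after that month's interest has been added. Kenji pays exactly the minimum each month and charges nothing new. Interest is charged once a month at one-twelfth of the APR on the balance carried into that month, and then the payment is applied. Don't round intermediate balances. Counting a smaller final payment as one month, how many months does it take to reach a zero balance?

Monthly rate r = 16.2%/12 = 1.35% = 0.0135.
While 5% of the post-interest balance exceeds $35.00, each month B ← (B·(1+r))·(1 − 0.05), i.e. B shrinks by the factor (1+r)·0.95 = 0.96283.
This holds for months 1–55. Entering month 56 the balance is $675.31; 5% of the post-interest balance is now below $35.00, so the flat $35.00 minimum applies from here.
From month 56 a fixed $35.00 at rate r clears $675.31 in 23 more payments. Total: 55 + 23 = 78 months.

78 months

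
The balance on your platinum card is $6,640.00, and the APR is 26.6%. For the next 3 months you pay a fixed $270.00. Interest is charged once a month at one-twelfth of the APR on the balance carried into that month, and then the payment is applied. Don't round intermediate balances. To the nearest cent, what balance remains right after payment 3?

$6,263.33

Monthly rate r = 26.6%/12 = 2.21667% = 0.0221667.
Each month: B ← B·(1+r) − $270.00.
Month 1: interest $147.19; balance after payment $6,517.19.
Month 2: interest $144.46; balance after payment $6,391.65.
Month 3: interest $141.68; balance after payment $6,263.33.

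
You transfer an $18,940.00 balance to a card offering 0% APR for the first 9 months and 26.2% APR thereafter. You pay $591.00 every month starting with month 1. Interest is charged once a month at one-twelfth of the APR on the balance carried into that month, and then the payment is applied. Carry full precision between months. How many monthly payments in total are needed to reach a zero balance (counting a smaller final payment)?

42 payments

Promo months 1–9 at r₀ = 0%/12 = 0; months 10+ at r₁ = 26.2%/12 = 0.0218333.
After month 9 (no interest yet): B = $18,940.00 − 9·$591.00 = $13,621.00.
Then at r₁ with $591.00/mo: n₂ = −ln(1 − r₁·B/P)/ln(1+r₁) ≈ 32.39 → 33 more payments.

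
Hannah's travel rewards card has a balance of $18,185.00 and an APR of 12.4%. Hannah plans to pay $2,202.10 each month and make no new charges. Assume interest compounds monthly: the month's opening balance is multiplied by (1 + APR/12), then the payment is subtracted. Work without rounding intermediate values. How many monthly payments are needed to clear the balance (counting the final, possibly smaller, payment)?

Monthly rate r = 12.4%/12 = 1.03333% = 0.0103333.
Recurrence: B ← B·(1+r) − $2,202.10.
Month 1: interest $187.91; balance after payment $16,170.81.
Month 2: interest $167.10; balance after payment $14,135.81.
Closed form: n = −ln(1 − rB₀/P)/ln(1+r) = −ln(0.91467)/ln(1.01033) ≈ 8.676, so the balance reaches zero during payment 9.

9 months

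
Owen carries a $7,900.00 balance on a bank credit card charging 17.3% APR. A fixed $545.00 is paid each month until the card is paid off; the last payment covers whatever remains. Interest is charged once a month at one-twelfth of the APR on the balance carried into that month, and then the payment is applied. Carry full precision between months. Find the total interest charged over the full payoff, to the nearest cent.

$1,026.78

Monthly rate r = 17.3%/12 = 1.44167% = 0.0144167.
Payoff takes n = ⌈−ln(1 − rB₀/P)/ln(1+r)⌉ = ⌈16.378⌉ = 17 payments; the last is $206.78.
Total paid = 16·$545.00 + $206.78 = $8,926.78.
Total interest = total paid − principal = $8,926.78 − $7,900.00 = $1,026.78.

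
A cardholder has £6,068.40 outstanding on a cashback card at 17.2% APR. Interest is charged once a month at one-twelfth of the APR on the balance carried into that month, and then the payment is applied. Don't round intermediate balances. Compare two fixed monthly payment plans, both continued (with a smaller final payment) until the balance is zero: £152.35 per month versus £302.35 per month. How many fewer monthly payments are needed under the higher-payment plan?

Monthly rate r = 17.2%/12 = 1.43333% = 0.0143333.
At £152.35/mo: n = ⌈−ln(1 − rB₀/P)/ln(1+r)⌉ = 60 payments (last £69.42); total interest = total paid − £6,068.40 = £2,989.67.
At £302.35/mo: 24 payments (last £253.18); total interest £1,138.83.
Payments saved = 60 − 24 = 36.

36 fewer payments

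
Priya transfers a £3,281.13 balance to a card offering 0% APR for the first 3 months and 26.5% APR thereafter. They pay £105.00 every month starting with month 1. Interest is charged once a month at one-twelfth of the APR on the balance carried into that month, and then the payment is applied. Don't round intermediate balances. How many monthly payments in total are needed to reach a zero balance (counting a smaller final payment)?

Promo months 1–3 at r₀ = 0%/12 = 0; months 4+ at r₁ = 26.5%/12 = 0.0220833.
After month 3 (no interest yet): B = £3,281.13 − 3·£105.00 = £2,966.13.
Then at r₁ with £105.00/mo: n₂ = −ln(1 − r₁·B/P)/ln(1+r₁) ≈ 44.76 → 45 more payments.

48 payments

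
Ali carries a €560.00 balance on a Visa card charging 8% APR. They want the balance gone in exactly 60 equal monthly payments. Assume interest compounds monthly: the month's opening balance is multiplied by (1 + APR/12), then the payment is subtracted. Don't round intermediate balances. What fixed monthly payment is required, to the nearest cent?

€11.35

Monthly rate r = 8%/12 = 0.666667% = 0.00666667.
Level-payment amortization: P = B₀·r / (1 − (1+r)^(−n)) = 560.00·0.00666667 / (1 − 1.00667^(−60)).
Denominator 1 − (1+r)^(−60) = 0.328789556.
P = 3.73333 / 0.328789556 ≈ 11.35.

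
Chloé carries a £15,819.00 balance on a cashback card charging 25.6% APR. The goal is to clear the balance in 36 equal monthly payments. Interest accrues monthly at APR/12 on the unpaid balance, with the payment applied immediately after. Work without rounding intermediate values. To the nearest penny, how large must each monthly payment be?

Monthly rate r = 25.6%/12 = 2.13333% = 0.0213333.
Level-payment amortization: P = B₀·r / (1 − (1+r)^(−n)) = 15819.00·0.0213333 / (1 − 1.02133^(−36)).
Denominator 1 − (1+r)^(−36) = 0.53229741.
P = 337.472 / 0.53229741 ≈ 633.99.

£633.99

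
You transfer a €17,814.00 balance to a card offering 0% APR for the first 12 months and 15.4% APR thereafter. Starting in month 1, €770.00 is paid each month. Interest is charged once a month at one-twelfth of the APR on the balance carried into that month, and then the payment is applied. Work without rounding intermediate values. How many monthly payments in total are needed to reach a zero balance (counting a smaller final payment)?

Promo months 1–12 at r₀ = 0%/12 = 0; months 13+ at r₁ = 15.4%/12 = 0.0128333.
After month 12 (no interest yet): B = €17,814.00 − 12·€770.00 = €8,574.00.
Then at r₁ with €770.00/mo: n₂ = −ln(1 − r₁·B/P)/ln(1+r₁) ≈ 12.09 → 13 more payments.

25 months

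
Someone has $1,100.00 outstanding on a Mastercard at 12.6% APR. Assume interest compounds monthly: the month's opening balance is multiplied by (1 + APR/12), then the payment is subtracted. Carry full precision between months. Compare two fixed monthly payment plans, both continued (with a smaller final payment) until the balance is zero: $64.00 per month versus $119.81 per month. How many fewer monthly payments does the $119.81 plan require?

Monthly rate r = 12.6%/12 = 1.05% = 0.0105.
At $64.00/mo: n = ⌈−ln(1 − rB₀/P)/ln(1+r)⌉ = 20 payments (last $3.47); total interest = total paid − $1,100.00 = $119.47.
At $119.81/mo: 10 payments (last $84.60); total interest $62.89.
Payments saved = 20 − 10 = 10.

10 fewer payments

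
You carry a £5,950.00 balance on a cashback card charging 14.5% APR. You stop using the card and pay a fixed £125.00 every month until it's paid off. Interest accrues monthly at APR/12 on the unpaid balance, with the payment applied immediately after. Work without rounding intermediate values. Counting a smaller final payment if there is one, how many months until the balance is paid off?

Monthly rate r = 14.5%/12 = 1.20833% = 0.0120833.
Recurrence: B ← B·(1+r) − £125.00.
Month 1: interest £71.90; balance after payment £5,896.90.
Month 2: interest £71.25; balance after payment £5,843.15.
Closed form: n = −ln(1 − rB₀/P)/ln(1+r) = −ln(0.42483)/ln(1.01208) ≈ 71.273, so the balance reaches zero during payment 72.

72 months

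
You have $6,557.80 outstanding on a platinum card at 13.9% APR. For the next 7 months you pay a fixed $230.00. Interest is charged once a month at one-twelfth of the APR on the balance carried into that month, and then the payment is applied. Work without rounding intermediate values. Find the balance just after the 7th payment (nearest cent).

$5,441.33

Monthly rate r = 13.9%/12 = 1.15833% = 0.0115833.
Each month: B ← B·(1+r) − $230.00.
Month 1: interest $75.96; balance after payment $6,403.76.
Month 2: interest $74.18; balance after payment $6,247.94.
Month 3: interest $72.37; balance after payment $6,090.31.
Month 4: interest $70.55; balance after payment $5,930.86.
Month 5: interest $68.70; balance after payment $5,769.56.
Month 6: interest $66.83; balance after payment $5,606.39.
Month 7: interest $64.94; balance after payment $5,441.33.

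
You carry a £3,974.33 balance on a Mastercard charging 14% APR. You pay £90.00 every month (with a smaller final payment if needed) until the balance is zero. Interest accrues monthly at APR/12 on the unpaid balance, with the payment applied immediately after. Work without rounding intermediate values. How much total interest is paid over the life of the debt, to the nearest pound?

£1,643

Monthly rate r = 14%/12 = 1.16667% = 0.0116667.
Payoff takes n = ⌈−ln(1 − rB₀/P)/ln(1+r)⌉ = ⌈62.418⌉ = 63 payments; the last is £37.79.
Total paid = 62·£90.00 + £37.79 = £5,617.79.
Total interest = total paid − principal = £5,617.79 − £3,974.33 = £1,643.46.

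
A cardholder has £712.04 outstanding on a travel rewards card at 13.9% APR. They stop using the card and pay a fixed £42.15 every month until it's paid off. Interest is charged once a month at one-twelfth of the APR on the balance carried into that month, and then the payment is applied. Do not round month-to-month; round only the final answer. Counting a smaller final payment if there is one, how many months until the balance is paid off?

Monthly rate r = 13.9%/12 = 1.15833% = 0.0115833.
Recurrence: B ← B·(1+r) − £42.15.
Month 1: interest £8.25; balance after payment £678.14.
Month 2: interest £7.86; balance after payment £643.84.
Closed form: n = −ln(1 − rB₀/P)/ln(1+r) = −ln(0.80432)/ln(1.01158) ≈ 18.908, so the balance reaches zero during payment 19.

19 payments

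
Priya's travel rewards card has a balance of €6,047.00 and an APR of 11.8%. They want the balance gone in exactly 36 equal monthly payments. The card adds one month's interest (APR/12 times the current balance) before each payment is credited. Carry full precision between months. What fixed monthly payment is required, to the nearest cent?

Monthly rate r = 11.8%/12 = 0.983333% = 0.00983333.
Level-payment amortization: P = B₀·r / (1 − (1+r)^(−n)) = 6047.00·0.00983333 / (1 − 1.00983^(−36)).
Denominator 1 − (1+r)^(−36) = 0.296910319.
P = 59.4622 / 0.296910319 ≈ 200.27.

€200.27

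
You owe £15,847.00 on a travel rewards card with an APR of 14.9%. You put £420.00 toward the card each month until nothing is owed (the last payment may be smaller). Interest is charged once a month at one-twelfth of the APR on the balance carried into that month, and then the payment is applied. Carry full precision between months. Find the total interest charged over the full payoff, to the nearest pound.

£5,665

Monthly rate r = 14.9%/12 = 1.24167% = 0.0124167.
Payoff takes n = ⌈−ln(1 − rB₀/P)/ln(1+r)⌉ = ⌈51.218⌉ = 52 payments; the last is £91.91.
Total paid = 51·£420.00 + £91.91 = £21,511.91.
Total interest = total paid − principal = £21,511.91 − £15,847.00 = £5,664.91.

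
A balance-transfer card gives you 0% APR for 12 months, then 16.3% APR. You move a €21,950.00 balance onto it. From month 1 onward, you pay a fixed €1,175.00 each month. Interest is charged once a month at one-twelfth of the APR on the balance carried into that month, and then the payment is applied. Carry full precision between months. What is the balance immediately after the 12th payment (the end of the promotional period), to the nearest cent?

Promo months 1–12 at r₀ = 0%/12 = 0; months 13+ at r₁ = 16.3%/12 = 0.0135833.
After month 12 (no interest yet): B = €21,950.00 − 12·€1,175.00 = €7,850.00.

€7,850.00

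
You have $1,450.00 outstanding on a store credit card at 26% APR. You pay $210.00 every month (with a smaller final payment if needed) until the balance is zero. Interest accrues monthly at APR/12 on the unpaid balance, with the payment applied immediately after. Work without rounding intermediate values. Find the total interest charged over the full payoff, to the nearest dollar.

$138

Monthly rate r = 26%/12 = 2.16667% = 0.0216667.
Payoff takes n = ⌈−ln(1 − rB₀/P)/ln(1+r)⌉ = ⌈7.560⌉ = 8 payments; the last is $118.17.
Total paid = 7·$210.00 + $118.17 = $1,588.17.
Total interest = total paid − principal = $1,588.17 − $1,450.00 = $138.17.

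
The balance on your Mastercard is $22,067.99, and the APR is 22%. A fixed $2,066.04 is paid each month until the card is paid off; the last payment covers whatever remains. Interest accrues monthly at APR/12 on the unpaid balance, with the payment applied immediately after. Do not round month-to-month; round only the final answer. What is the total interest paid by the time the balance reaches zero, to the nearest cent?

$2,716.52

Monthly rate r = 22%/12 = 1.83333% = 0.0183333.
Payoff takes n = ⌈−ln(1 − rB₀/P)/ln(1+r)⌉ = ⌈11.996⌉ = 12 payments; the last is $2,058.07.
Total paid = 11·$2,066.04 + $2,058.07 = $24,784.51.
Total interest = total paid − principal = $24,784.51 − $22,067.99 = $2,716.52.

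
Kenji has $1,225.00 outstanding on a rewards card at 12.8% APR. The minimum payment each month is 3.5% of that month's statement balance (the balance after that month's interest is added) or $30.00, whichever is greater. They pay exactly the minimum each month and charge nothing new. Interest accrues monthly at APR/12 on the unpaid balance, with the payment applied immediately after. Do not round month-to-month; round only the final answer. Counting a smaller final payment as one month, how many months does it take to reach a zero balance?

49 months

Monthly rate r = 12.8%/12 = 1.06667% = 0.0106667.
While 3.5% of the post-interest balance exceeds $30.00, each month B ← (B·(1+r))·(1 − 0.035), i.e. B shrinks by the factor (1+r)·0.965 = 0.97529.
This holds for months 1–15. Entering month 16 the balance is $841.71; 3.5% of the post-interest balance is now below $30.00, so the flat $30.00 minimum applies from here.
From month 16 a fixed $30.00 at rate r clears $841.71 in 34 more payments. Total: 15 + 34 = 49 months.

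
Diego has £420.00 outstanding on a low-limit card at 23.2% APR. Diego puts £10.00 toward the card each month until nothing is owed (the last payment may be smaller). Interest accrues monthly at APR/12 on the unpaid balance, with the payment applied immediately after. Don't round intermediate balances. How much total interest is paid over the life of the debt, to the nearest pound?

£453

Monthly rate r = 23.2%/12 = 1.93333% = 0.0193333.
Payoff takes n = ⌈−ln(1 − rB₀/P)/ln(1+r)⌉ = ⌈87.280⌉ = 88 payments; the last is £2.82.
Total paid = 87·£10.00 + £2.82 = £872.82.
Total interest = total paid − principal = £872.82 − £420.00 = £452.82.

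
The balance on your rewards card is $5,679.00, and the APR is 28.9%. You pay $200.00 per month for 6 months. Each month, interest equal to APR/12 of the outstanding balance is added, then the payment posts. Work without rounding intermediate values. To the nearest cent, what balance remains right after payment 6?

Monthly rate r = 28.9%/12 = 2.40833% = 0.0240833.
Each month: B ← B·(1+r) − $200.00.
Month 1: interest $136.77; balance after payment $5,615.77.
Month 2: interest $135.25; balance after payment $5,551.02.
Month 3: interest $133.69; balance after payment $5,484.70.
Month 4: interest $132.09; balance after payment $5,416.79.
Month 5: interest $130.45; balance after payment $5,347.25.
Month 6: interest $128.78; balance after payment $5,276.03.

$5,276.03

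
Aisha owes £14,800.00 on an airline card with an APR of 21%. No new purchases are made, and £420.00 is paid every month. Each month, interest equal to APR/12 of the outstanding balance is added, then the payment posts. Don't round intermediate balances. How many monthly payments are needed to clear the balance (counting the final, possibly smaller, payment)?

56 payments

Monthly rate r = 21%/12 = 1.75% = 0.0175.
Recurrence: B ← B·(1+r) − £420.00.
Month 1: interest £259.00; balance after payment £14,639.00.
Month 2: interest £256.18; balance after payment £14,475.18.
Closed form: n = −ln(1 − rB₀/P)/ln(1+r) = −ln(0.38333)/ln(1.0175) ≈ 55.269, so the balance reaches zero during payment 56.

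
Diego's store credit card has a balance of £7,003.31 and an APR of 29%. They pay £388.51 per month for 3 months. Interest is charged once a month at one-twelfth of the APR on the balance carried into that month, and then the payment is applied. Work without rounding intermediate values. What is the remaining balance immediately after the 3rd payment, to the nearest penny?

Monthly rate r = 29%/12 = 2.41667% = 0.0241667.
Each month: B ← B·(1+r) − £388.51.
Month 1: interest £169.25; balance after payment £6,784.05.
Month 2: interest £163.95; balance after payment £6,559.48.
Month 3: interest £158.52; balance after payment £6,329.50.

£6,329.50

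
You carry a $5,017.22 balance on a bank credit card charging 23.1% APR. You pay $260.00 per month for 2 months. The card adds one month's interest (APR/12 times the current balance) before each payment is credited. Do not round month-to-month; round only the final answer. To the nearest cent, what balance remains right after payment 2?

$4,687.24

Monthly rate r = 23.1%/12 = 1.925% = 0.01925.
Each month: B ← B·(1+r) − $260.00.
Month 1: interest $96.58; balance after payment $4,853.80.
Month 2: interest $93.44; balance after payment $4,687.24.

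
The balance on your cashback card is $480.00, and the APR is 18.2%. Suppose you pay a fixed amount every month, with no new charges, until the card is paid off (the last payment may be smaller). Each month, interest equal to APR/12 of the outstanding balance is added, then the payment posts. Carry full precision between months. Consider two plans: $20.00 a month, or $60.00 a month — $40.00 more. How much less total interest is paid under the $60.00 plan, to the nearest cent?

$85.61

Monthly rate r = 18.2%/12 = 1.51667% = 0.0151667.
At $20.00/mo: n = ⌈−ln(1 − rB₀/P)/ln(1+r)⌉ = 31 payments (last $1.30); total interest = total paid − $480.00 = $121.30.
At $60.00/mo: 9 payments (last $35.69); total interest $35.69.
Interest saved = $121.30 − $35.69 = $85.61.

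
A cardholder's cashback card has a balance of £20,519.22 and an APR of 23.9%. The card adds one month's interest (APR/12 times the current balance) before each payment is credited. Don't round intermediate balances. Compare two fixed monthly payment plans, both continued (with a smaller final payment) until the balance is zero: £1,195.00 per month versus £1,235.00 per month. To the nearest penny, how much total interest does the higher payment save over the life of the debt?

Monthly rate r = 23.9%/12 = 1.99167% = 0.0199167.
At £1,195.00/mo: n = ⌈−ln(1 − rB₀/P)/ln(1+r)⌉ = 22 payments (last £268.13); total interest = total paid − £20,519.22 = £4,843.91.
At £1,235.00/mo: 21 payments (last £467.46); total interest £4,648.24.
Interest saved = £4,843.91 − £4,648.24 = £195.67.

£195.67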